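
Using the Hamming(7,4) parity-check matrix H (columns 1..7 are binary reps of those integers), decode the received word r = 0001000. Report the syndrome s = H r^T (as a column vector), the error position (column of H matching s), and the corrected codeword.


s = (1, 0, 0)^T, error position = 4, corrected codeword c = 0000000

Compute s = H r^T mod 2 one row at a time:
  s_1 = 1 + 0 + 0 + 0 = 1 ≡ 1 (mod 2).
  s_2 = 0 + 0 + 0 + 0 = 0 ≡ 0 (mod 2).
  s_3 = 0 + 0 + 0 + 0 = 0 ≡ 0 (mod 2).
s = (1, 0, 0)^T — this equals column 4 of H (binary 100), so error is at position 4.
Correct: flip bit 4 of r = 0001000 to get c = 0000000.


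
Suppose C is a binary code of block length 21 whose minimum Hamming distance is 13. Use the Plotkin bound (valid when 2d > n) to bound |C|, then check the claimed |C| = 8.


Plotkin bound M ≤ 4; given |C| = 8 > bound (violated).

Check applicability: 2d = 26, n = 21.
2d − n = 5 > 0, so Plotkin applies.
Compute d/(2d−n) = 13/5 ≈ 2.6000.
⌊d/(2d−n)⌋ = 2.
Plotkin bound: M ≤ 2·2 = 4.
Given |C| = 8, check: VIOLATED.
This |C| is above the Plotkin bound, so no binary code with n = 21, d = 13 and 8 codewords exists.


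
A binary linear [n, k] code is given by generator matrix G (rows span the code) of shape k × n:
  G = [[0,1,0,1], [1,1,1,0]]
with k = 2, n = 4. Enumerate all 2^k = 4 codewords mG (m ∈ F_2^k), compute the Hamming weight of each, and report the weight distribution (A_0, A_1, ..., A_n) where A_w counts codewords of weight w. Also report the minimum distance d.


Weight distribution: A_0 = 1, A_2 = 1, A_3 = 2. Minimum distance d = 2.

Enumerate all 2^2 = 4 messages m ∈ F_2^2.
For each, compute codeword c = mG in F_2^4, then tally its weight.
  m = 00 → c = 0000, weight = 0.
  m = 10 → c = 0101, weight = 2.
  m = 01 → c = 1110, weight = 3.
  m = 11 → c = 1011, weight = 3.
Tally weights:
  weight 0: 1 codewords.
  weight 2: 1 codewords.
  weight 3: 2 codewords.
Minimum distance d = smallest w > 0 with A_w > 0 = 2.
Sanity: Σ A_w = 4 = 2^2 = 4 ✓.


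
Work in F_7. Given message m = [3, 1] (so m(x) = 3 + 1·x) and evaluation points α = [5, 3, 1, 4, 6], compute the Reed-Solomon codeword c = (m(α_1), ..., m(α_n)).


c = [1, 6, 4, 0, 2]

Message polynomial: m(x) = 3 + 1·x (mod 7).
For each evaluation point α_i, compute m(α_i) mod 7:
  α_1 = 5: Horner steps 1 → 1, so m(5) = 1.
  α_2 = 3: Horner steps 1 → 6, so m(3) = 6.
  α_3 = 1: Horner steps 1 → 4, so m(1) = 4.
  α_4 = 4: Horner steps 1 → 0, so m(4) = 0.
  α_5 = 6: Horner steps 1 → 2, so m(6) = 2.
Codeword c = [1, 6, 4, 0, 2] ∈ F_7^5.


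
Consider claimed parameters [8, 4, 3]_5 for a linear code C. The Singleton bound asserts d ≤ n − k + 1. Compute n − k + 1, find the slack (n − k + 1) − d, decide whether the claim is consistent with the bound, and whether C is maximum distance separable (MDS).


Singleton RHS = n − k + 1 = 5, slack = 2, bound satisfied, not MDS.

Singleton bound: d ≤ n − k + 1.
Here n = 8, k = 4, so n − k + 1 = 5.
Given d = 3, check d ≤ 5: YES.
Slack = (n − k + 1) − d = 2.
The code is NOT MDS (slack = 2 > 0).
Description: the claimed parameters are [8, 4, 3]_5; such a code would be non-MDS.


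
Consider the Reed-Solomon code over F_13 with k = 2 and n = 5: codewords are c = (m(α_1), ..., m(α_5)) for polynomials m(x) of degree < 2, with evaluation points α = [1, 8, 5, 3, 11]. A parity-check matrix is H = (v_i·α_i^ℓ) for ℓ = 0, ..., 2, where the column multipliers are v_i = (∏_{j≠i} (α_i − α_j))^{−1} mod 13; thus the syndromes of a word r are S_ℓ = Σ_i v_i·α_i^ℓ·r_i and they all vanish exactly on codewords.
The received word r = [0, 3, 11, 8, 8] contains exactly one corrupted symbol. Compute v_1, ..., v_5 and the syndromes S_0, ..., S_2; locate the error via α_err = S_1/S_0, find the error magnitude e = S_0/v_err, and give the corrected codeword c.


S = (1, 3, 9), error at position 4, error magnitude e = 9, c = [0, 3, 11, 12, 8].

Step 1: column multipliers v_i = (∏_{j≠i}(α_i − α_j))^{−1} mod 13.
  i = 1 (α = 1): (1−8)(1−5)(1−3)(1−11) = (−7)·(−4)·(−2)·(−10) = 560 ≡ 1, so v_1 = 1^{−1} = 1 (mod 13).
  i = 2 (α = 8): (8−1)(8−5)(8−3)(8−11) = 7·3·5·(−3) = −315 ≡ 10, so v_2 = 10^{−1} = 4 (mod 13).
  i = 3 (α = 5): (5−1)(5−8)(5−3)(5−11) = 4·(−3)·2·(−6) = 144 ≡ 1, so v_3 = 1^{−1} = 1 (mod 13).
  i = 4 (α = 3): (3−1)(3−8)(3−5)(3−11) = 2·(−5)·(−2)·(−8) = −160 ≡ 9, so v_4 = 9^{−1} = 3 (mod 13).
  i = 5 (α = 11): (11−1)(11−8)(11−5)(11−3) = 10·3·6·8 = 1440 ≡ 10, so v_5 = 10^{−1} = 4 (mod 13).
  v = [1, 4, 1, 3, 4].
Step 2: syndromes of r = [0, 3, 11, 8, 8] (all sums mod 13).
  S_0 = Σ v_i r_i = 1·0 + 4·3 + 1·11 + 3·8 + 4·8 = 79 ≡ 1.
  S_1 = Σ v_i α_i r_i = 1·1·0 + 4·8·3 + 1·5·11 + 3·3·8 + 4·11·8 = 575 ≡ 3.
  α_i^2 mod 13 = [1, 12, 12, 9, 4].
  S_2 = Σ v_i α_i^2 r_i = 1·1·0 + 4·12·3 + 1·12·11 + 3·9·8 + 4·4·8 = 620 ≡ 9.
  S = (1, 3, 9) ≠ 0, so r is not a codeword (an error is present).
Step 3: locate the error. For a single error e at position i, S_ℓ = v_i·e·α_i^ℓ, so α_err = S_1/S_0.
  S_0^{−1} = 1^{−1} = 1 (mod 13), so α_err = 3·1 = 3 ≡ 3 = α_4. Error position i = 4.
  Consistency check: S_2/S_1 = 9·9 = 81 ≡ 3 = α_err ✓ (single-error assumption holds).
Step 4: error magnitude e = S_0/v_4 = S_0·∏_{j≠4}(α_4 − α_j) = 1·9 = 9 ≡ 9 (mod 13).
Step 5: correct position 4: c_4 = r_4 − e = 8 − 9 ≡ 12 (mod 13). Hence c = [0, 3, 11, 12, 8].
  Check: interpolating c through the α_i gives m(x) = 7 + 6·x (degree < 2) with m(α_i) = c_i for every i, so c is indeed a codeword.


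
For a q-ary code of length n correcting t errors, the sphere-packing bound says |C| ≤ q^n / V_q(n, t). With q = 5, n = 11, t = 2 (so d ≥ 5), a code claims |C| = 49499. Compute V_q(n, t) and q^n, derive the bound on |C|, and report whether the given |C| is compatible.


V_q(n, t) = 925, q^n = 48828125, Hamming bound = 52787, |C| = 49499 ≤ bound (satisfied).

Step 1: Compute V_q(n, t) = Σ_{j=0}^2 C(n, j) (q−1)^j.
  j = 0: C(11,0)·(4)^0 = 1·1 = 1.
  j = 1: C(11,1)·(4)^1 = 11·4 = 44.
  j = 2: C(11,2)·(4)^2 = 55·16 = 880.
  V_q(n, t) = 1 + 44 + 880 = 925.
Step 2: q^n = 5^11 = 48828125.
Step 3: Hamming bound ⌊q^n / V_q(n,t)⌋ = ⌊48828125/925⌋ = 52787.
Step 4: Compare |C| = 49499 to 52787: satisfied.
The claimed |C| lies below the Hamming bound.


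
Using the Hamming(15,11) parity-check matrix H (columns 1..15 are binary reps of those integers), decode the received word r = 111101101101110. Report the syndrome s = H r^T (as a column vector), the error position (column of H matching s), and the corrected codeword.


s = (1, 0, 0, 1)^T, error position = 9, corrected codeword c = 111101100101110

Compute s = H r^T mod 2 one row at a time:
  s_1 = 0 + 1 + 1 + 0 + 1 + 1 + 1 + 0 = 5 ≡ 1 (mod 2).
  s_2 = 1 + 0 + 1 + 1 + 1 + 1 + 1 + 0 = 6 ≡ 0 (mod 2).
  s_3 = 1 + 1 + 1 + 1 + 1 + 0 + 1 + 0 = 6 ≡ 0 (mod 2).
  s_4 = 1 + 1 + 0 + 1 + 1 + 0 + 1 + 0 = 5 ≡ 1 (mod 2).
s = (1, 0, 0, 1)^T — this equals column 9 of H (binary 1001), so error is at position 9.
Correct: flip bit 9 of r = 111101101101110 to get c = 111101100101110.


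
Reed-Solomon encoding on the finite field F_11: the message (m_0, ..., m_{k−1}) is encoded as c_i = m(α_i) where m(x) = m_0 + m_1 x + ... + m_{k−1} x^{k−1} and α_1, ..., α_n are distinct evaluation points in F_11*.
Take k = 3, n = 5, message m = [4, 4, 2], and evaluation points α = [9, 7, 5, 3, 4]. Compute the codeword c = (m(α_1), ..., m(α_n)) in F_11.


c = [4, 9, 8, 1, 8]

Message polynomial: m(x) = 4 + 4·x + 2·x^2 (mod 11).
For each evaluation point α_i, compute m(α_i) mod 11:
  α_1 = 9: Horner steps 2 → 0 → 4, so m(9) = 4.
  α_2 = 7: Horner steps 2 → 7 → 9, so m(7) = 9.
  α_3 = 5: Horner steps 2 → 3 → 8, so m(5) = 8.
  α_4 = 3: Horner steps 2 → 10 → 1, so m(3) = 1.
  α_5 = 4: Horner steps 2 → 1 → 8, so m(4) = 8.
Codeword c = [4, 9, 8, 1, 8] ∈ F_11^5.


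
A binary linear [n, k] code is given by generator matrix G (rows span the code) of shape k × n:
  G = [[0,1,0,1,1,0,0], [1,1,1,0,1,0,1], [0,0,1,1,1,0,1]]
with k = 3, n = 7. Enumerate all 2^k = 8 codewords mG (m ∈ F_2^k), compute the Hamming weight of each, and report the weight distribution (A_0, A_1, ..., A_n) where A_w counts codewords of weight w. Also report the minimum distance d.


Weight distribution: A_0 = 1, A_2 = 1, A_3 = 3, A_4 = 2, A_5 = 1. Minimum distance d = 2.

Enumerate all 2^3 = 8 messages m ∈ F_2^3.
For each, compute codeword c = mG in F_2^7, then tally its weight.
  m = 000 → c = 0000000, weight = 0.
  m = 100 → c = 0101100, weight = 3.
  m = 010 → c = 1110101, weight = 5.
  m = 110 → c = 1011001, weight = 4.
  m = 001 → c = 0011101, weight = 4.
  m = 101 → c = 0110001, weight = 3.
  m = 011 → c = 1101000, weight = 3.
  m = 111 → c = 1000100, weight = 2.
Tally weights:
  weight 0: 1 codewords.
  weight 2: 1 codewords.
  weight 3: 3 codewords.
  weight 4: 2 codewords.
  weight 5: 1 codewords.
Minimum distance d = smallest w > 0 with A_w > 0 = 2.
Sanity: Σ A_w = 8 = 2^3 = 8 ✓.


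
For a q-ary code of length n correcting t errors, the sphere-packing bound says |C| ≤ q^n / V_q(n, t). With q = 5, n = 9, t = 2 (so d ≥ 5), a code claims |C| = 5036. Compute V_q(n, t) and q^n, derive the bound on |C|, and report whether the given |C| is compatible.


V_q(n, t) = 613, q^n = 1953125, Hamming bound = 3186, |C| = 5036 > bound (violated).

Step 1: Compute V_q(n, t) = Σ_{j=0}^2 C(n, j) (q−1)^j.
  j = 0: C(9,0)·(4)^0 = 1·1 = 1.
  j = 1: C(9,1)·(4)^1 = 9·4 = 36.
  j = 2: C(9,2)·(4)^2 = 36·16 = 576.
  V_q(n, t) = 1 + 36 + 576 = 613.
Step 2: q^n = 5^9 = 1953125.
Step 3: Hamming bound ⌊q^n / V_q(n,t)⌋ = ⌊1953125/613⌋ = 3186.
Step 4: Compare |C| = 5036 to 3186: violated.
The claimed |C| lies above the Hamming bound, so no 5-ary code of length 9 with d ≥ 5 can have 5036 codewords.


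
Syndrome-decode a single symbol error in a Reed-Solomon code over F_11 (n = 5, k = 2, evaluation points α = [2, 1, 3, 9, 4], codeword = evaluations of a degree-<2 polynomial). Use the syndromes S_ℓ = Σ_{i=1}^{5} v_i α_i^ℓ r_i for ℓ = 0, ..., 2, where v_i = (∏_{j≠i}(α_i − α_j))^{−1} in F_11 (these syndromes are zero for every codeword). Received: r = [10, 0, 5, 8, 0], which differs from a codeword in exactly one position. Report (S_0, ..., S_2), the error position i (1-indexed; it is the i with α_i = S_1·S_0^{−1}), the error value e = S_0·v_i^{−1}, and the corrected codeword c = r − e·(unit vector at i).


S = (10, 10, 10), error at position 2, error magnitude e = 7, c = [10, 4, 5, 8, 0].

Step 1: column multipliers v_i = (∏_{j≠i}(α_i − α_j))^{−1} mod 11.
  i = 1 (α = 2): (2−1)(2−3)(2−9)(2−4) = 1·(−1)·(−7)·(−2) = −14 ≡ 8, so v_1 = 8^{−1} = 7 (mod 11).
  i = 2 (α = 1): (1−2)(1−3)(1−9)(1−4) = (−1)·(−2)·(−8)·(−3) = 48 ≡ 4, so v_2 = 4^{−1} = 3 (mod 11).
  i = 3 (α = 3): (3−2)(3−1)(3−9)(3−4) = 1·2·(−6)·(−1) = 12 ≡ 1, so v_3 = 1^{−1} = 1 (mod 11).
  i = 4 (α = 9): (9−2)(9−1)(9−3)(9−4) = 7·8·6·5 = 1680 ≡ 8, so v_4 = 8^{−1} = 7 (mod 11).
  i = 5 (α = 4): (4−2)(4−1)(4−3)(4−9) = 2·3·1·(−5) = −30 ≡ 3, so v_5 = 3^{−1} = 4 (mod 11).
  v = [7, 3, 1, 7, 4].
Step 2: syndromes of r = [10, 0, 5, 8, 0] (all sums mod 11).
  S_0 = Σ v_i r_i = 7·10 + 3·0 + 1·5 + 7·8 + 4·0 = 131 ≡ 10.
  S_1 = Σ v_i α_i r_i = 7·2·10 + 3·1·0 + 1·3·5 + 7·9·8 + 4·4·0 = 659 ≡ 10.
  α_i^2 mod 11 = [4, 1, 9, 4, 5].
  S_2 = Σ v_i α_i^2 r_i = 7·4·10 + 3·1·0 + 1·9·5 + 7·4·8 + 4·5·0 = 549 ≡ 10.
  S = (10, 10, 10) ≠ 0, so r is not a codeword (an error is present).
Step 3: locate the error. For a single error e at position i, S_ℓ = v_i·e·α_i^ℓ, so α_err = S_1/S_0.
  S_0^{−1} = 10^{−1} = 10 (mod 11), so α_err = 10·10 = 100 ≡ 1 = α_2. Error position i = 2.
  Consistency check: S_2/S_1 = 10·10 = 100 ≡ 1 = α_err ✓ (single-error assumption holds).
Step 4: error magnitude e = S_0/v_2 = S_0·∏_{j≠2}(α_2 − α_j) = 10·4 = 40 ≡ 7 (mod 11).
Step 5: correct position 2: c_2 = r_2 − e = 0 − 7 ≡ 4 (mod 11). Hence c = [10, 4, 5, 8, 0].
  Check: interpolating c through the α_i gives m(x) = 9 + 6·x (degree < 2) with m(α_i) = c_i for every i, so c is indeed a codeword.


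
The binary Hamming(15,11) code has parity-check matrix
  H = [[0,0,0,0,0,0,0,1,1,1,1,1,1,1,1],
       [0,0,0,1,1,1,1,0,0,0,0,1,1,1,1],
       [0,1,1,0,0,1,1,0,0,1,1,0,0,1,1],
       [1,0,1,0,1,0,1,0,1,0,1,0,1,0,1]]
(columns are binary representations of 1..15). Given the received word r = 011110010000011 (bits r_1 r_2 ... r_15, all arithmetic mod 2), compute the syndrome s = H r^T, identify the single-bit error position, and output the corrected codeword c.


s = (1, 0, 0, 1)^T, error position = 9, corrected codeword c = 011110011000011

Compute s = H r^T mod 2 one row at a time:
  s_1 = 1 + 0 + 0 + 0 + 0 + 0 + 1 + 1 = 3 ≡ 1 (mod 2).
  s_2 = 1 + 1 + 0 + 0 + 0 + 0 + 1 + 1 = 4 ≡ 0 (mod 2).
  s_3 = 1 + 1 + 0 + 0 + 0 + 0 + 1 + 1 = 4 ≡ 0 (mod 2).
  s_4 = 0 + 1 + 1 + 0 + 0 + 0 + 0 + 1 = 3 ≡ 1 (mod 2).
s = (1, 0, 0, 1)^T — this equals column 9 of H (binary 1001), so error is at position 9.
Correct: flip bit 9 of r = 011110010000011 to get c = 011110011000011.


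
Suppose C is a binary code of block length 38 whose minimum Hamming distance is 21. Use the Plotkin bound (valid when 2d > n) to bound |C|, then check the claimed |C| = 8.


Plotkin bound M ≤ 10; given |C| = 8 ≤ bound (satisfied).

Check applicability: 2d = 42, n = 38.
2d − n = 4 > 0, so Plotkin applies.
Compute d/(2d−n) = 21/4 ≈ 5.2500.
⌊d/(2d−n)⌋ = 5.
Plotkin bound: M ≤ 2·5 = 10.
Given |C| = 8, check: satisfied.
This |C| is below the Plotkin bound.


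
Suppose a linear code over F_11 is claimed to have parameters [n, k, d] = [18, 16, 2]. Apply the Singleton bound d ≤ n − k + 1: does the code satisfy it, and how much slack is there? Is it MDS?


Singleton RHS = n − k + 1 = 3, slack = 1, bound satisfied, not MDS.

Singleton bound: d ≤ n − k + 1.
Here n = 18, k = 16, so n − k + 1 = 3.
Given d = 2, check d ≤ 3: YES.
Slack = (n − k + 1) − d = 1.
The code is NOT MDS (slack = 1 > 0).
Description: the claimed parameters are [18, 16, 2]_11; such a code would be non-MDS.


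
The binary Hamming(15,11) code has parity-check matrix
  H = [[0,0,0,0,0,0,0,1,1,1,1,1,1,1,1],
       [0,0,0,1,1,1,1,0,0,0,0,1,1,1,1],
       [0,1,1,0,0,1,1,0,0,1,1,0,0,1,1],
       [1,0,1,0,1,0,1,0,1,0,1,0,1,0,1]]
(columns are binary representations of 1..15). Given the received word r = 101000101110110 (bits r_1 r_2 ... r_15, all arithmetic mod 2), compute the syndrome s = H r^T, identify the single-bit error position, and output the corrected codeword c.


s = (1, 1, 1, 0)^T, error position = 14, corrected codeword c = 101000101110100

Compute s = H r^T mod 2 one row at a time:
  s_1 = 0 + 1 + 1 + 1 + 0 + 1 + 1 + 0 = 5 ≡ 1 (mod 2).
  s_2 = 0 + 0 + 0 + 1 + 0 + 1 + 1 + 0 = 3 ≡ 1 (mod 2).
  s_3 = 0 + 1 + 0 + 1 + 1 + 1 + 1 + 0 = 5 ≡ 1 (mod 2).
  s_4 = 1 + 1 + 0 + 1 + 1 + 1 + 1 + 0 = 6 ≡ 0 (mod 2).
s = (1, 1, 1, 0)^T — this equals column 14 of H (binary 1110), so error is at position 14.
Correct: flip bit 14 of r = 101000101110110 to get c = 101000101110100.


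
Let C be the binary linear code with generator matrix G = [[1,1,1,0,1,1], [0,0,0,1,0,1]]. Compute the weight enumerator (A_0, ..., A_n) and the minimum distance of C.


Weight distribution: A_0 = 1, A_2 = 1, A_5 = 2. Minimum distance d = 2.

Enumerate all 2^2 = 4 messages m ∈ F_2^2.
For each, compute codeword c = mG in F_2^6, then tally its weight.
  m = 00 → c = 000000, weight = 0.
  m = 10 → c = 111011, weight = 5.
  m = 01 → c = 000101, weight = 2.
  m = 11 → c = 111110, weight = 5.
Tally weights:
  weight 0: 1 codewords.
  weight 2: 1 codewords.
  weight 5: 2 codewords.
Minimum distance d = smallest w > 0 with A_w > 0 = 2.
Sanity: Σ A_w = 4 = 2^2 = 4 ✓.


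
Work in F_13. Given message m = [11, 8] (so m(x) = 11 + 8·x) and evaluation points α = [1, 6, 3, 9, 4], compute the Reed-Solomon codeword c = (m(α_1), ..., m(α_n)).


c = [6, 7, 9, 5, 4]

Message polynomial: m(x) = 11 + 8·x (mod 13).
For each evaluation point α_i, compute m(α_i) mod 13:
  α_1 = 1: Horner steps 8 → 6, so m(1) = 6.
  α_2 = 6: Horner steps 8 → 7, so m(6) = 7.
  α_3 = 3: Horner steps 8 → 9, so m(3) = 9.
  α_4 = 9: Horner steps 8 → 5, so m(9) = 5.
  α_5 = 4: Horner steps 8 → 4, so m(4) = 4.
Codeword c = [6, 7, 9, 5, 4] ∈ F_13^5.


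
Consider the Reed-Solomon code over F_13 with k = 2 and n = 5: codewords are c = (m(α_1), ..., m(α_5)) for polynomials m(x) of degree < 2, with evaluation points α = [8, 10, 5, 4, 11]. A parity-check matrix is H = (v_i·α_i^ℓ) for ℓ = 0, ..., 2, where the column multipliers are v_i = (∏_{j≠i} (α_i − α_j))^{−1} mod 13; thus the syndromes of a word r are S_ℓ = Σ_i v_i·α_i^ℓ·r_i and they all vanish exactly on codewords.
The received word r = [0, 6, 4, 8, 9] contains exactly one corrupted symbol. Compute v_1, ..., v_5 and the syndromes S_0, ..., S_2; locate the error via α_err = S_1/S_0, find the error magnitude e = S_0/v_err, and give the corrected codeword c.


S = (6, 11, 5), error at position 4, error magnitude e = 7, c = [0, 6, 4, 1, 9].

Step 1: column multipliers v_i = (∏_{j≠i}(α_i − α_j))^{−1} mod 13.
  i = 1 (α = 8): (8−10)(8−5)(8−4)(8−11) = (−2)·3·4·(−3) = 72 ≡ 7, so v_1 = 7^{−1} = 2 (mod 13).
  i = 2 (α = 10): (10−8)(10−5)(10−4)(10−11) = 2·5·6·(−1) = −60 ≡ 5, so v_2 = 5^{−1} = 8 (mod 13).
  i = 3 (α = 5): (5−8)(5−10)(5−4)(5−11) = (−3)·(−5)·1·(−6) = −90 ≡ 1, so v_3 = 1^{−1} = 1 (mod 13).
  i = 4 (α = 4): (4−8)(4−10)(4−5)(4−11) = (−4)·(−6)·(−1)·(−7) = 168 ≡ 12, so v_4 = 12^{−1} = 12 (mod 13).
  i = 5 (α = 11): (11−8)(11−10)(11−5)(11−4) = 3·1·6·7 = 126 ≡ 9, so v_5 = 9^{−1} = 3 (mod 13).
  v = [2, 8, 1, 12, 3].
Step 2: syndromes of r = [0, 6, 4, 8, 9] (all sums mod 13).
  S_0 = Σ v_i r_i = 2·0 + 8·6 + 1·4 + 12·8 + 3·9 = 175 ≡ 6.
  S_1 = Σ v_i α_i r_i = 2·8·0 + 8·10·6 + 1·5·4 + 12·4·8 + 3·11·9 = 1181 ≡ 11.
  α_i^2 mod 13 = [12, 9, 12, 3, 4].
  S_2 = Σ v_i α_i^2 r_i = 2·12·0 + 8·9·6 + 1·12·4 + 12·3·8 + 3·4·9 = 876 ≡ 5.
  S = (6, 11, 5) ≠ 0, so r is not a codeword (an error is present).
Step 3: locate the error. For a single error e at position i, S_ℓ = v_i·e·α_i^ℓ, so α_err = S_1/S_0.
  S_0^{−1} = 6^{−1} = 11 (mod 13), so α_err = 11·11 = 121 ≡ 4 = α_4. Error position i = 4.
  Consistency check: S_2/S_1 = 5·6 = 30 ≡ 4 = α_err ✓ (single-error assumption holds).
Step 4: error magnitude e = S_0/v_4 = S_0·∏_{j≠4}(α_4 − α_j) = 6·12 = 72 ≡ 7 (mod 13).
Step 5: correct position 4: c_4 = r_4 − e = 8 − 7 ≡ 1 (mod 13). Hence c = [0, 6, 4, 1, 9].
  Check: interpolating c through the α_i gives m(x) = 2 + 3·x (degree < 2) with m(α_i) = c_i for every i, so c is indeed a codeword.


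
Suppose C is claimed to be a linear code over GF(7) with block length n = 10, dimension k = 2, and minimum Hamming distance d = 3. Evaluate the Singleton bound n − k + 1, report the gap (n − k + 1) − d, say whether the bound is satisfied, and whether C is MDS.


Singleton RHS = n − k + 1 = 9, slack = 6, bound satisfied, not MDS.

Singleton bound: d ≤ n − k + 1.
Here n = 10, k = 2, so n − k + 1 = 9.
Given d = 3, check d ≤ 9: YES.
Slack = (n − k + 1) − d = 6.
The code is NOT MDS (slack = 6 > 0).
Description: the claimed parameters are [10, 2, 3]_7; such a code would be non-MDS.


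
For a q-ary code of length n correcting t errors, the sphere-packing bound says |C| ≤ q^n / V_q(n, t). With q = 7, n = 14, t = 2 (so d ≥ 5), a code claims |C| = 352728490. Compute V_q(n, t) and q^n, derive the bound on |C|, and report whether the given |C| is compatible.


V_q(n, t) = 3361, q^n = 678223072849, Hamming bound = 201792047, |C| = 352728490 > bound (violated).

Step 1: Compute V_q(n, t) = Σ_{j=0}^2 C(n, j) (q−1)^j.
  j = 0: C(14,0)·(6)^0 = 1·1 = 1.
  j = 1: C(14,1)·(6)^1 = 14·6 = 84.
  j = 2: C(14,2)·(6)^2 = 91·36 = 3276.
  V_q(n, t) = 1 + 84 + 3276 = 3361.
Step 2: q^n = 7^14 = 678223072849.
Step 3: Hamming bound ⌊q^n / V_q(n,t)⌋ = ⌊678223072849/3361⌋ = 201792047.
Step 4: Compare |C| = 352728490 to 201792047: violated.
The claimed |C| lies above the Hamming bound, so no 7-ary code of length 14 with d ≥ 5 can have 352728490 codewords.


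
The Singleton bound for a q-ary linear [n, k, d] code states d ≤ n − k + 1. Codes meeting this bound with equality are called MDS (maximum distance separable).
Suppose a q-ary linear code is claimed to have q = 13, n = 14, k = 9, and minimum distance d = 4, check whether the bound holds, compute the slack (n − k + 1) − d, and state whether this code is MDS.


Singleton RHS = n − k + 1 = 6, slack = 2, bound satisfied, not MDS.

Singleton bound: d ≤ n − k + 1.
Here n = 14, k = 9, so n − k + 1 = 6.
Given d = 4, check d ≤ 6: YES.
Slack = (n − k + 1) − d = 2.
The code is NOT MDS (slack = 2 > 0).
Description: the claimed parameters are [14, 9, 4]_13; such a code would be non-MDS.


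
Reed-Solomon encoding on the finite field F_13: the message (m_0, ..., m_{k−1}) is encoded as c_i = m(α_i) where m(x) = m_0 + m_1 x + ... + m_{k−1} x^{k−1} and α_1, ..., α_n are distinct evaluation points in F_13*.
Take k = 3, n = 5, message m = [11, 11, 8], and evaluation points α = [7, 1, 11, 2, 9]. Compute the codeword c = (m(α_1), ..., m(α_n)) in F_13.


c = [12, 4, 8, 0, 4]

Message polynomial: m(x) = 11 + 11·x + 8·x^2 (mod 13).
For each evaluation point α_i, compute m(α_i) mod 13:
  α_1 = 7: Horner steps 8 → 2 → 12, so m(7) = 12.
  α_2 = 1: Horner steps 8 → 6 → 4, so m(1) = 4.
  α_3 = 11: Horner steps 8 → 8 → 8, so m(11) = 8.
  α_4 = 2: Horner steps 8 → 1 → 0, so m(2) = 0.
  α_5 = 9: Horner steps 8 → 5 → 4, so m(9) = 4.
Codeword c = [12, 4, 8, 0, 4] ∈ F_13^5.


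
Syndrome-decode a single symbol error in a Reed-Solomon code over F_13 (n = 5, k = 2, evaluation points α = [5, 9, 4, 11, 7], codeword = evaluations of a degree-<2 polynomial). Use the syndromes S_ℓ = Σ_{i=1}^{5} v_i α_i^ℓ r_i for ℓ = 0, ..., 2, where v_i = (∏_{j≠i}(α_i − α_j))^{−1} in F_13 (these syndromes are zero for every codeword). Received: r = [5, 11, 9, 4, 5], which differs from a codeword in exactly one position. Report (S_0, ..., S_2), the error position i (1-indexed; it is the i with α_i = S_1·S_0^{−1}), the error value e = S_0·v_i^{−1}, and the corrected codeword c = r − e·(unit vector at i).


S = (8, 1, 5), error at position 1, error magnitude e = 6, c = [12, 11, 9, 4, 5].

Step 1: column multipliers v_i = (∏_{j≠i}(α_i − α_j))^{−1} mod 13.
  i = 1 (α = 5): (5−9)(5−4)(5−11)(5−7) = (−4)·1·(−6)·(−2) = −48 ≡ 4, so v_1 = 4^{−1} = 10 (mod 13).
  i = 2 (α = 9): (9−5)(9−4)(9−11)(9−7) = 4·5·(−2)·2 = −80 ≡ 11, so v_2 = 11^{−1} = 6 (mod 13).
  i = 3 (α = 4): (4−5)(4−9)(4−11)(4−7) = (−1)·(−5)·(−7)·(−3) = 105 ≡ 1, so v_3 = 1^{−1} = 1 (mod 13).
  i = 4 (α = 11): (11−5)(11−9)(11−4)(11−7) = 6·2·7·4 = 336 ≡ 11, so v_4 = 11^{−1} = 6 (mod 13).
  i = 5 (α = 7): (7−5)(7−9)(7−4)(7−11) = 2·(−2)·3·(−4) = 48 ≡ 9, so v_5 = 9^{−1} = 3 (mod 13).
  v = [10, 6, 1, 6, 3].
Step 2: syndromes of r = [5, 11, 9, 4, 5] (all sums mod 13).
  S_0 = Σ v_i r_i = 10·5 + 6·11 + 1·9 + 6·4 + 3·5 = 164 ≡ 8.
  S_1 = Σ v_i α_i r_i = 10·5·5 + 6·9·11 + 1·4·9 + 6·11·4 + 3·7·5 = 1249 ≡ 1.
  α_i^2 mod 13 = [12, 3, 3, 4, 10].
  S_2 = Σ v_i α_i^2 r_i = 10·12·5 + 6·3·11 + 1·3·9 + 6·4·4 + 3·10·5 = 1071 ≡ 5.
  S = (8, 1, 5) ≠ 0, so r is not a codeword (an error is present).
Step 3: locate the error. For a single error e at position i, S_ℓ = v_i·e·α_i^ℓ, so α_err = S_1/S_0.
  S_0^{−1} = 8^{−1} = 5 (mod 13), so α_err = 1·5 = 5 ≡ 5 = α_1. Error position i = 1.
  Consistency check: S_2/S_1 = 5·1 = 5 ≡ 5 = α_err ✓ (single-error assumption holds).
Step 4: error magnitude e = S_0/v_1 = S_0·∏_{j≠1}(α_1 − α_j) = 8·4 = 32 ≡ 6 (mod 13).
Step 5: correct position 1: c_1 = r_1 − e = 5 − 6 ≡ 12 (mod 13). Hence c = [12, 11, 9, 4, 5].
  Check: interpolating c through the α_i gives m(x) = 10 + 3·x (degree < 2) with m(α_i) = c_i for every i, so c is indeed a codeword.


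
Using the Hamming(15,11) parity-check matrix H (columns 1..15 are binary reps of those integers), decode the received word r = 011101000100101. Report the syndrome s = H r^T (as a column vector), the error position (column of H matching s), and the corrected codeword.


s = (1, 0, 1, 1)^T, error position = 11, corrected codeword c = 011101000110101

Compute s = H r^T mod 2 one row at a time:
  s_1 = 0 + 0 + 1 + 0 + 0 + 1 + 0 + 1 = 3 ≡ 1 (mod 2).
  s_2 = 1 + 0 + 1 + 0 + 0 + 1 + 0 + 1 = 4 ≡ 0 (mod 2).
  s_3 = 1 + 1 + 1 + 0 + 1 + 0 + 0 + 1 = 5 ≡ 1 (mod 2).
  s_4 = 0 + 1 + 0 + 0 + 0 + 0 + 1 + 1 = 3 ≡ 1 (mod 2).
s = (1, 0, 1, 1)^T — this equals column 11 of H (binary 1011), so error is at position 11.
Correct: flip bit 11 of r = 011101000100101 to get c = 011101000110101.


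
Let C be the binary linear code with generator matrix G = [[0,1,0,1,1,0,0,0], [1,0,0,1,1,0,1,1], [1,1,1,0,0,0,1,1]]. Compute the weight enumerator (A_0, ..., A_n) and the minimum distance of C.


Weight distribution: A_0 = 1, A_1 = 1, A_3 = 1, A_4 = 2, A_5 = 2, A_6 = 1. Minimum distance d = 1.

Enumerate all 2^3 = 8 messages m ∈ F_2^3.
For each, compute codeword c = mG in F_2^8, then tally its weight.
  m = 000 → c = 00000000, weight = 0.
  m = 100 → c = 01011000, weight = 3.
  m = 010 → c = 10011011, weight = 5.
  m = 110 → c = 11000011, weight = 4.
  m = 001 → c = 11100011, weight = 5.
  m = 101 → c = 10111011, weight = 6.
  m = 011 → c = 01111000, weight = 4.
  m = 111 → c = 00100000, weight = 1.
Tally weights:
  weight 0: 1 codewords.
  weight 1: 1 codewords.
  weight 3: 1 codewords.
  weight 4: 2 codewords.
  weight 5: 2 codewords.
  weight 6: 1 codewords.
Minimum distance d = smallest w > 0 with A_w > 0 = 1.
Sanity: Σ A_w = 8 = 2^3 = 8 ✓.


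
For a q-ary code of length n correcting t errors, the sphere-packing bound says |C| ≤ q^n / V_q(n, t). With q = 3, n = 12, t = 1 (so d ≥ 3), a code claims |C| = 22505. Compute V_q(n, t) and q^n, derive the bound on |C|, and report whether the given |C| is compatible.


V_q(n, t) = 25, q^n = 531441, Hamming bound = 21257, |C| = 22505 > bound (violated).

Step 1: Compute V_q(n, t) = Σ_{j=0}^1 C(n, j) (q−1)^j.
  j = 0: C(12,0)·(2)^0 = 1·1 = 1.
  j = 1: C(12,1)·(2)^1 = 12·2 = 24.
  V_q(n, t) = 1 + 24 = 25.
Step 2: q^n = 3^12 = 531441.
Step 3: Hamming bound ⌊q^n / V_q(n,t)⌋ = ⌊531441/25⌋ = 21257.
Step 4: Compare |C| = 22505 to 21257: violated.
The claimed |C| lies above the Hamming bound, so no 3-ary code of length 12 with d ≥ 3 can have 22505 codewords.


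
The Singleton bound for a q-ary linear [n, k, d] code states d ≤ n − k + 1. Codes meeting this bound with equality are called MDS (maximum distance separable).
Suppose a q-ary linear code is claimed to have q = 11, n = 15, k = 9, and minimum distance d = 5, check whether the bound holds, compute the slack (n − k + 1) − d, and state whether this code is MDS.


Singleton RHS = n − k + 1 = 7, slack = 2, bound satisfied, not MDS.

Singleton bound: d ≤ n − k + 1.
Here n = 15, k = 9, so n − k + 1 = 7.
Given d = 5, check d ≤ 7: YES.
Slack = (n − k + 1) − d = 2.
The code is NOT MDS (slack = 2 > 0).
Description: the claimed parameters are [15, 9, 5]_11; such a code would be non-MDS.


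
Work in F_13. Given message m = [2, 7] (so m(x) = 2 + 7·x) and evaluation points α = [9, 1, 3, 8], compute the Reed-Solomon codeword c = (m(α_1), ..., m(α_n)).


c = [0, 9, 10, 6]

Message polynomial: m(x) = 2 + 7·x (mod 13).
For each evaluation point α_i, compute m(α_i) mod 13:
  α_1 = 9: Horner steps 7 → 0, so m(9) = 0.
  α_2 = 1: Horner steps 7 → 9, so m(1) = 9.
  α_3 = 3: Horner steps 7 → 10, so m(3) = 10.
  α_4 = 8: Horner steps 7 → 6, so m(8) = 6.
Codeword c = [0, 9, 10, 6] ∈ F_13^4.


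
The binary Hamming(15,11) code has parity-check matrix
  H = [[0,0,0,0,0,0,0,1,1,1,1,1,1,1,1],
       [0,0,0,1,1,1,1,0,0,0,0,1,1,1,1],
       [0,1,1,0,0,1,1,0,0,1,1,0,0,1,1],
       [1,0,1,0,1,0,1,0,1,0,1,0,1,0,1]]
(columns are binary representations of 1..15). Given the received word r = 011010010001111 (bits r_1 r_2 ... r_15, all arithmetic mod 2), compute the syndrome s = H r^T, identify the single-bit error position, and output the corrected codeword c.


s = (1, 1, 0, 0)^T, error position = 12, corrected codeword c = 011010010000111

Compute s = H r^T mod 2 one row at a time:
  s_1 = 1 + 0 + 0 + 0 + 1 + 1 + 1 + 1 = 5 ≡ 1 (mod 2).
  s_2 = 0 + 1 + 0 + 0 + 1 + 1 + 1 + 1 = 5 ≡ 1 (mod 2).
  s_3 = 1 + 1 + 0 + 0 + 0 + 0 + 1 + 1 = 4 ≡ 0 (mod 2).
  s_4 = 0 + 1 + 1 + 0 + 0 + 0 + 1 + 1 = 4 ≡ 0 (mod 2).
s = (1, 1, 0, 0)^T — this equals column 12 of H (binary 1100), so error is at position 12.
Correct: flip bit 12 of r = 011010010001111 to get c = 011010010000111.


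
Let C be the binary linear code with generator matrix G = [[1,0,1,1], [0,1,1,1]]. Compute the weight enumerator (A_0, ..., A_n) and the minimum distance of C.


Weight distribution: A_0 = 1, A_2 = 1, A_3 = 2. Minimum distance d = 2.

Enumerate all 2^2 = 4 messages m ∈ F_2^2.
For each, compute codeword c = mG in F_2^4, then tally its weight.
  m = 00 → c = 0000, weight = 0.
  m = 10 → c = 1011, weight = 3.
  m = 01 → c = 0111, weight = 3.
  m = 11 → c = 1100, weight = 2.
Tally weights:
  weight 0: 1 codewords.
  weight 2: 1 codewords.
  weight 3: 2 codewords.
Minimum distance d = smallest w > 0 with A_w > 0 = 2.
Sanity: Σ A_w = 4 = 2^2 = 4 ✓.


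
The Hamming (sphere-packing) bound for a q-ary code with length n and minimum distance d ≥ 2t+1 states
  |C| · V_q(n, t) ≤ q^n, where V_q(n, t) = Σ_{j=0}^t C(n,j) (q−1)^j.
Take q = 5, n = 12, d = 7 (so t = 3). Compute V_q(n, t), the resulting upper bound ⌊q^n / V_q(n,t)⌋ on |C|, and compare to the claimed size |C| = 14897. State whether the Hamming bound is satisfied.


V_q(n, t) = 15185, q^n = 244140625, Hamming bound = 16077, |C| = 14897 ≤ bound (satisfied).

Step 1: Compute V_q(n, t) = Σ_{j=0}^3 C(n, j) (q−1)^j.
  j = 0: C(12,0)·(4)^0 = 1·1 = 1.
  j = 1: C(12,1)·(4)^1 = 12·4 = 48.
  j = 2: C(12,2)·(4)^2 = 66·16 = 1056.
  j = 3: C(12,3)·(4)^3 = 220·64 = 14080.
  V_q(n, t) = 1 + 48 + 1056 + 14080 = 15185.
Step 2: q^n = 5^12 = 244140625.
Step 3: Hamming bound ⌊q^n / V_q(n,t)⌋ = ⌊244140625/15185⌋ = 16077.
Step 4: Compare |C| = 14897 to 16077: satisfied.
The claimed |C| lies below the Hamming bound.


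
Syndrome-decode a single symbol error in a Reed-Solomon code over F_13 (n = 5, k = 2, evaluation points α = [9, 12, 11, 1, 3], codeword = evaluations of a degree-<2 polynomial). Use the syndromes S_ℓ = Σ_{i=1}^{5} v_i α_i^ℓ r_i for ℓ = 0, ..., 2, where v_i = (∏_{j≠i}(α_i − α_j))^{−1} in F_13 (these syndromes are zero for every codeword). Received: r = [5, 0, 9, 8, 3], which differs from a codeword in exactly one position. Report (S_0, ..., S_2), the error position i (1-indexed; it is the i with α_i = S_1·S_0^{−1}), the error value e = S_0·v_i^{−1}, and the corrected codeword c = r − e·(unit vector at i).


S = (2, 5, 6), error at position 1, error magnitude e = 4, c = [1, 0, 9, 8, 3].

Step 1: column multipliers v_i = (∏_{j≠i}(α_i − α_j))^{−1} mod 13.
  i = 1 (α = 9): (9−12)(9−11)(9−1)(9−3) = (−3)·(−2)·8·6 = 288 ≡ 2, so v_1 = 2^{−1} = 7 (mod 13).
  i = 2 (α = 12): (12−9)(12−11)(12−1)(12−3) = 3·1·11·9 = 297 ≡ 11, so v_2 = 11^{−1} = 6 (mod 13).
  i = 3 (α = 11): (11−9)(11−12)(11−1)(11−3) = 2·(−1)·10·8 = −160 ≡ 9, so v_3 = 9^{−1} = 3 (mod 13).
  i = 4 (α = 1): (1−9)(1−12)(1−11)(1−3) = (−8)·(−11)·(−10)·(−2) = 1760 ≡ 5, so v_4 = 5^{−1} = 8 (mod 13).
  i = 5 (α = 3): (3−9)(3−12)(3−11)(3−1) = (−6)·(−9)·(−8)·2 = −864 ≡ 7, so v_5 = 7^{−1} = 2 (mod 13).
  v = [7, 6, 3, 8, 2].
Step 2: syndromes of r = [5, 0, 9, 8, 3] (all sums mod 13).
  S_0 = Σ v_i r_i = 7·5 + 6·0 + 3·9 + 8·8 + 2·3 = 132 ≡ 2.
  S_1 = Σ v_i α_i r_i = 7·9·5 + 6·12·0 + 3·11·9 + 8·1·8 + 2·3·3 = 694 ≡ 5.
  α_i^2 mod 13 = [3, 1, 4, 1, 9].
  S_2 = Σ v_i α_i^2 r_i = 7·3·5 + 6·1·0 + 3·4·9 + 8·1·8 + 2·9·3 = 331 ≡ 6.
  S = (2, 5, 6) ≠ 0, so r is not a codeword (an error is present).
Step 3: locate the error. For a single error e at position i, S_ℓ = v_i·e·α_i^ℓ, so α_err = S_1/S_0.
  S_0^{−1} = 2^{−1} = 7 (mod 13), so α_err = 5·7 = 35 ≡ 9 = α_1. Error position i = 1.
  Consistency check: S_2/S_1 = 6·8 = 48 ≡ 9 = α_err ✓ (single-error assumption holds).
Step 4: error magnitude e = S_0/v_1 = S_0·∏_{j≠1}(α_1 − α_j) = 2·2 = 4 ≡ 4 (mod 13).
Step 5: correct position 1: c_1 = r_1 − e = 5 − 4 ≡ 1 (mod 13). Hence c = [1, 0, 9, 8, 3].
  Check: interpolating c through the α_i gives m(x) = 4 + 4·x (degree < 2) with m(α_i) = c_i for every i, so c is indeed a codeword.


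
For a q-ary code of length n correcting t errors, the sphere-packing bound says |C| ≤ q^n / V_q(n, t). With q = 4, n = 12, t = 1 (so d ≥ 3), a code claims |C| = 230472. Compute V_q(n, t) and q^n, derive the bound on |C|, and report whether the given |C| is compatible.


V_q(n, t) = 37, q^n = 16777216, Hamming bound = 453438, |C| = 230472 ≤ bound (satisfied).

Step 1: Compute V_q(n, t) = Σ_{j=0}^1 C(n, j) (q−1)^j.
  j = 0: C(12,0)·(3)^0 = 1·1 = 1.
  j = 1: C(12,1)·(3)^1 = 12·3 = 36.
  V_q(n, t) = 1 + 36 = 37.
Step 2: q^n = 4^12 = 16777216.
Step 3: Hamming bound ⌊q^n / V_q(n,t)⌋ = ⌊16777216/37⌋ = 453438.
Step 4: Compare |C| = 230472 to 453438: satisfied.
The claimed |C| lies below the Hamming bound.


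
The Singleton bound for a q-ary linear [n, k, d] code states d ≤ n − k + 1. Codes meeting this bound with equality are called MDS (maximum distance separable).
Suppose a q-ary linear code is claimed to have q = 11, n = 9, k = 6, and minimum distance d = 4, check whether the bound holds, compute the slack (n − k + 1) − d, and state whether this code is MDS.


Singleton RHS = n − k + 1 = 4, slack = 0, bound satisfied, MDS.

Singleton bound: d ≤ n − k + 1.
Here n = 9, k = 6, so n − k + 1 = 4.
Given d = 4, check d ≤ 4: YES.
Slack = (n − k + 1) − d = 0.
The code is MDS (slack = 0).
Description: the claimed parameters are [9, 6, 4]_11; such a code would be MDS (meets Singleton bound).


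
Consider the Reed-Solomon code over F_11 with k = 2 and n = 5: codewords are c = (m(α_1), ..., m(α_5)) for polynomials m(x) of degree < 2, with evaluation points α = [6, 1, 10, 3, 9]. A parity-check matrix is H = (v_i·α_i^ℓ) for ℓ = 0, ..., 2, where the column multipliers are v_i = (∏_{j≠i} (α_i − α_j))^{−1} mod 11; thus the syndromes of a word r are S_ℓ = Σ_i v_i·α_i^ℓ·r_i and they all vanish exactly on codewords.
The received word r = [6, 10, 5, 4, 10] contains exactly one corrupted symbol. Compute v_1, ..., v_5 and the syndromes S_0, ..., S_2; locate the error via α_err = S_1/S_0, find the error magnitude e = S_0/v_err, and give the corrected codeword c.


S = (9, 4, 3), error at position 5, error magnitude e = 2, c = [6, 10, 5, 4, 8].

Step 1: column multipliers v_i = (∏_{j≠i}(α_i − α_j))^{−1} mod 11.
  i = 1 (α = 6): (6−1)(6−10)(6−3)(6−9) = 5·(−4)·3·(−3) = 180 ≡ 4, so v_1 = 4^{−1} = 3 (mod 11).
  i = 2 (α = 1): (1−6)(1−10)(1−3)(1−9) = (−5)·(−9)·(−2)·(−8) = 720 ≡ 5, so v_2 = 5^{−1} = 9 (mod 11).
  i = 3 (α = 10): (10−6)(10−1)(10−3)(10−9) = 4·9·7·1 = 252 ≡ 10, so v_3 = 10^{−1} = 10 (mod 11).
  i = 4 (α = 3): (3−6)(3−1)(3−10)(3−9) = (−3)·2·(−7)·(−6) = −252 ≡ 1, so v_4 = 1^{−1} = 1 (mod 11).
  i = 5 (α = 9): (9−6)(9−1)(9−10)(9−3) = 3·8·(−1)·6 = −144 ≡ 10, so v_5 = 10^{−1} = 10 (mod 11).
  v = [3, 9, 10, 1, 10].
Step 2: syndromes of r = [6, 10, 5, 4, 10] (all sums mod 11).
  S_0 = Σ v_i r_i = 3·6 + 9·10 + 10·5 + 1·4 + 10·10 = 262 ≡ 9.
  S_1 = Σ v_i α_i r_i = 3·6·6 + 9·1·10 + 10·10·5 + 1·3·4 + 10·9·10 = 1610 ≡ 4.
  α_i^2 mod 11 = [3, 1, 1, 9, 4].
  S_2 = Σ v_i α_i^2 r_i = 3·3·6 + 9·1·10 + 10·1·5 + 1·9·4 + 10·4·10 = 630 ≡ 3.
  S = (9, 4, 3) ≠ 0, so r is not a codeword (an error is present).
Step 3: locate the error. For a single error e at position i, S_ℓ = v_i·e·α_i^ℓ, so α_err = S_1/S_0.
  S_0^{−1} = 9^{−1} = 5 (mod 11), so α_err = 4·5 = 20 ≡ 9 = α_5. Error position i = 5.
  Consistency check: S_2/S_1 = 3·3 = 9 ≡ 9 = α_err ✓ (single-error assumption holds).
Step 4: error magnitude e = S_0/v_5 = S_0·∏_{j≠5}(α_5 − α_j) = 9·10 = 90 ≡ 2 (mod 11).
Step 5: correct position 5: c_5 = r_5 − e = 10 − 2 ≡ 8 (mod 11). Hence c = [6, 10, 5, 4, 8].
  Check: interpolating c through the α_i gives m(x) = 2 + 8·x (degree < 2) with m(α_i) = c_i for every i, so c is indeed a codeword.


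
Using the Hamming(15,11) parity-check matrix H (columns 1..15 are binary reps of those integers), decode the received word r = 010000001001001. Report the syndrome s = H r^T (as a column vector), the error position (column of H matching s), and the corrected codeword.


s = (1, 0, 0, 0)^T, error position = 8, corrected codeword c = 010000011001001

Compute s = H r^T mod 2 one row at a time:
  s_1 = 0 + 1 + 0 + 0 + 1 + 0 + 0 + 1 = 3 ≡ 1 (mod 2).
  s_2 = 0 + 0 + 0 + 0 + 1 + 0 + 0 + 1 = 2 ≡ 0 (mod 2).
  s_3 = 1 + 0 + 0 + 0 + 0 + 0 + 0 + 1 = 2 ≡ 0 (mod 2).
  s_4 = 0 + 0 + 0 + 0 + 1 + 0 + 0 + 1 = 2 ≡ 0 (mod 2).
s = (1, 0, 0, 0)^T — this equals column 8 of H (binary 1000), so error is at position 8.
Correct: flip bit 8 of r = 010000001001001 to get c = 010000011001001.


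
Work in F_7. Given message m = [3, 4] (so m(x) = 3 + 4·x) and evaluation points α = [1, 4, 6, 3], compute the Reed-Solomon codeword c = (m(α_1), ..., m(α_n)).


c = [0, 5, 6, 1]

Message polynomial: m(x) = 3 + 4·x (mod 7).
For each evaluation point α_i, compute m(α_i) mod 7:
  α_1 = 1: Horner steps 4 → 0, so m(1) = 0.
  α_2 = 4: Horner steps 4 → 5, so m(4) = 5.
  α_3 = 6: Horner steps 4 → 6, so m(6) = 6.
  α_4 = 3: Horner steps 4 → 1, so m(3) = 1.
Codeword c = [0, 5, 6, 1] ∈ F_7^4.


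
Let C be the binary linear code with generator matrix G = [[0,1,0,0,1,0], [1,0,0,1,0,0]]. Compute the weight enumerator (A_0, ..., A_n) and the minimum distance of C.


Weight distribution: A_0 = 1, A_2 = 2, A_4 = 1. Minimum distance d = 2.

Enumerate all 2^2 = 4 messages m ∈ F_2^2.
For each, compute codeword c = mG in F_2^6, then tally its weight.
  m = 00 → c = 000000, weight = 0.
  m = 10 → c = 010010, weight = 2.
  m = 01 → c = 100100, weight = 2.
  m = 11 → c = 110110, weight = 4.
Tally weights:
  weight 0: 1 codewords.
  weight 2: 2 codewords.
  weight 4: 1 codewords.
Minimum distance d = smallest w > 0 with A_w > 0 = 2.
Sanity: Σ A_w = 4 = 2^2 = 4 ✓.


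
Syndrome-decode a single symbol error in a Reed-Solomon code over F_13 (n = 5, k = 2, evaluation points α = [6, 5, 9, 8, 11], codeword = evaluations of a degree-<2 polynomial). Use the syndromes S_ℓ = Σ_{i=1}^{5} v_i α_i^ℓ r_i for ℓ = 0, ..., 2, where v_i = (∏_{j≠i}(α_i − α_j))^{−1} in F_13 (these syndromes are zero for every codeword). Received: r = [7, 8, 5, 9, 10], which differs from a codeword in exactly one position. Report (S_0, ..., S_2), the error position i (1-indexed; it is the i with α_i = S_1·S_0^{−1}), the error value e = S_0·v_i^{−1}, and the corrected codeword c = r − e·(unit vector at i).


S = (9, 2, 12), error at position 1, error magnitude e = 3, c = [4, 8, 5, 9, 10].

Step 1: column multipliers v_i = (∏_{j≠i}(α_i − α_j))^{−1} mod 13.
  i = 1 (α = 6): (6−5)(6−9)(6−8)(6−11) = 1·(−3)·(−2)·(−5) = −30 ≡ 9, so v_1 = 9^{−1} = 3 (mod 13).
  i = 2 (α = 5): (5−6)(5−9)(5−8)(5−11) = (−1)·(−4)·(−3)·(−6) = 72 ≡ 7, so v_2 = 7^{−1} = 2 (mod 13).
  i = 3 (α = 9): (9−6)(9−5)(9−8)(9−11) = 3·4·1·(−2) = −24 ≡ 2, so v_3 = 2^{−1} = 7 (mod 13).
  i = 4 (α = 8): (8−6)(8−5)(8−9)(8−11) = 2·3·(−1)·(−3) = 18 ≡ 5, so v_4 = 5^{−1} = 8 (mod 13).
  i = 5 (α = 11): (11−6)(11−5)(11−9)(11−8) = 5·6·2·3 = 180 ≡ 11, so v_5 = 11^{−1} = 6 (mod 13).
  v = [3, 2, 7, 8, 6].
Step 2: syndromes of r = [7, 8, 5, 9, 10] (all sums mod 13).
  S_0 = Σ v_i r_i = 3·7 + 2·8 + 7·5 + 8·9 + 6·10 = 204 ≡ 9.
  S_1 = Σ v_i α_i r_i = 3·6·7 + 2·5·8 + 7·9·5 + 8·8·9 + 6·11·10 = 1757 ≡ 2.
  α_i^2 mod 13 = [10, 12, 3, 12, 4].
  S_2 = Σ v_i α_i^2 r_i = 3·10·7 + 2·12·8 + 7·3·5 + 8·12·9 + 6·4·10 = 1611 ≡ 12.
  S = (9, 2, 12) ≠ 0, so r is not a codeword (an error is present).
Step 3: locate the error. For a single error e at position i, S_ℓ = v_i·e·α_i^ℓ, so α_err = S_1/S_0.
  S_0^{−1} = 9^{−1} = 3 (mod 13), so α_err = 2·3 = 6 ≡ 6 = α_1. Error position i = 1.
  Consistency check: S_2/S_1 = 12·7 = 84 ≡ 6 = α_err ✓ (single-error assumption holds).
Step 4: error magnitude e = S_0/v_1 = S_0·∏_{j≠1}(α_1 − α_j) = 9·9 = 81 ≡ 3 (mod 13).
Step 5: correct position 1: c_1 = r_1 − e = 7 − 3 ≡ 4 (mod 13). Hence c = [4, 8, 5, 9, 10].
  Check: interpolating c through the α_i gives m(x) = 2 + 9·x (degree < 2) with m(α_i) = c_i for every i, so c is indeed a codeword.
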